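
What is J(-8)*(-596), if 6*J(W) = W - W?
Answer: 0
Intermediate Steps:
J(W) = 0 (J(W) = (W - W)/6 = (1/6)*0 = 0)
J(-8)*(-596) = 0*(-596) = 0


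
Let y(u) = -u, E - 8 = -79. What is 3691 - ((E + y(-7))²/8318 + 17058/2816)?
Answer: 21575667857/5855872 ≈ 3684.4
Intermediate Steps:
E = -71 (E = 8 - 79 = -71)
3691 - ((E + y(-7))²/8318 + 17058/2816) = 3691 - ((-71 - 1*(-7))²/8318 + 17058/2816) = 3691 - ((-71 + 7)²*(1/8318) + 17058*(1/2816)) = 3691 - ((-64)²*(1/8318) + 8529/1408) = 3691 - (4096*(1/8318) + 8529/1408) = 3691 - (2048/4159 + 8529/1408) = 3691 - 1*38355695/5855872 = 3691 - 38355695/5855872 = 21575667857/5855872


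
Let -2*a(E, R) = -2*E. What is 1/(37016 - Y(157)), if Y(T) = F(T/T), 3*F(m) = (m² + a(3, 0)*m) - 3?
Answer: 3/111047 ≈ 2.7016e-5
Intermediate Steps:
a(E, R) = E (a(E, R) = -(-1)*E = E)
F(m) = -1 + m + m²/3 (F(m) = ((m² + 3*m) - 3)/3 = (-3 + m² + 3*m)/3 = -1 + m + m²/3)
Y(T) = ⅓ (Y(T) = -1 + T/T + (T/T)²/3 = -1 + 1 + (⅓)*1² = -1 + 1 + (⅓)*1 = -1 + 1 + ⅓ = ⅓)
1/(37016 - Y(157)) = 1/(37016 - 1*⅓) = 1/(37016 - ⅓) = 1/(111047/3) = 3/111047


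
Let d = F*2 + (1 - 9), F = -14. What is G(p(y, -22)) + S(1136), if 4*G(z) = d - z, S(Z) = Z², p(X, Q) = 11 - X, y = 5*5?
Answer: 2580981/2 ≈ 1.2905e+6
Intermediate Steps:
y = 25
d = -36 (d = -14*2 + (1 - 9) = -28 - 8 = -36)
G(z) = -9 - z/4 (G(z) = (-36 - z)/4 = -9 - z/4)
G(p(y, -22)) + S(1136) = (-9 - (11 - 1*25)/4) + 1136² = (-9 - (11 - 25)/4) + 1290496 = (-9 - ¼*(-14)) + 1290496 = (-9 + 7/2) + 1290496 = -11/2 + 1290496 = 2580981/2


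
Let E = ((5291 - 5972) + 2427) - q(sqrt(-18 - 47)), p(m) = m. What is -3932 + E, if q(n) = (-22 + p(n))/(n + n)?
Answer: -4373/2 - 11*I*sqrt(65)/65 ≈ -2186.5 - 1.3644*I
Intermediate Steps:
q(n) = (-22 + n)/(2*n) (q(n) = (-22 + n)/(n + n) = (-22 + n)/((2*n)) = (-22 + n)*(1/(2*n)) = (-22 + n)/(2*n))
E = 1746 + I*sqrt(65)*(-22 + I*sqrt(65))/130 (E = ((5291 - 5972) + 2427) - (-22 + sqrt(-18 - 47))/(2*(sqrt(-18 - 47))) = (-681 + 2427) - (-22 + sqrt(-65))/(2*(sqrt(-65))) = 1746 - (-22 + I*sqrt(65))/(2*(I*sqrt(65))) = 1746 - (-I*sqrt(65)/65)*(-22 + I*sqrt(65))/2 = 1746 - (-1)*I*sqrt(65)*(-22 + I*sqrt(65))/130 = 1746 + I*sqrt(65)*(-22 + I*sqrt(65))/130 ≈ 1745.5 - 1.3644*I)
-3932 + E = -3932 + (3491/2 - 11*I*sqrt(65)/65) = -4373/2 - 11*I*sqrt(65)/65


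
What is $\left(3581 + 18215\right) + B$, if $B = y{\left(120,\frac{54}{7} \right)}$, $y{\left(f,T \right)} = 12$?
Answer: $21808$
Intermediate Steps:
$B = 12$
$\left(3581 + 18215\right) + B = \left(3581 + 18215\right) + 12 = 21796 + 12 = 21808$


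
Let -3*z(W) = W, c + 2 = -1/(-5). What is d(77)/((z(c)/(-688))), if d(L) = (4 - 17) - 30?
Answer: 147920/3 ≈ 49307.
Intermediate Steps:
c = -9/5 (c = -2 - 1/(-5) = -2 - 1*(-⅕) = -2 + ⅕ = -9/5 ≈ -1.8000)
z(W) = -W/3
d(L) = -43 (d(L) = -13 - 30 = -43)
d(77)/((z(c)/(-688))) = -43/((-⅓*(-9/5))/(-688)) = -43/((-1/688*⅗)) = -43/(-3/3440) = -43*(-3440/3) = 147920/3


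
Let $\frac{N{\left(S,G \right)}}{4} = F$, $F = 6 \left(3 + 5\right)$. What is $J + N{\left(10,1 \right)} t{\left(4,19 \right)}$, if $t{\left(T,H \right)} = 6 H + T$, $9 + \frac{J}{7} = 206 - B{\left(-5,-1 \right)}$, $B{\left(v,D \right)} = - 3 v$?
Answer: $23930$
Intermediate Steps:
$F = 48$ ($F = 6 \cdot 8 = 48$)
$N{\left(S,G \right)} = 192$ ($N{\left(S,G \right)} = 4 \cdot 48 = 192$)
$J = 1274$ ($J = -63 + 7 \left(206 - \left(-3\right) \left(-5\right)\right) = -63 + 7 \left(206 - 15\right) = -63 + 7 \cdot 191 = -63 + 1337 = 1274$)
$t{\left(T,H \right)} = T + 6 H$
$J + N{\left(10,1 \right)} t{\left(4,19 \right)} = 1274 + 192 \left(4 + 6 \cdot 19\right) = 1274 + 192 \left(4 + 114\right) = 1274 + 192 \cdot 118 = 1274 + 22656 = 23930$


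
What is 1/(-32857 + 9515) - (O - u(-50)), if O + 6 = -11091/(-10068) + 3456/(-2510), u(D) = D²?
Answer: 123197674692933/49155684380 ≈ 2506.3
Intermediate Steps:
O = -26430113/4211780 (O = -6 + (-11091/(-10068) + 3456/(-2510)) = -6 + (-11091*(-1/10068) + 3456*(-1/2510)) = -6 + (3697/3356 - 1728/1255) = -6 - 1159433/4211780 = -26430113/4211780 ≈ -6.2753)
1/(-32857 + 9515) - (O - u(-50)) = 1/(-32857 + 9515) - (-26430113/4211780 - 1*(-50)²) = 1/(-23342) - (-26430113/4211780 - 1*2500) = -1/23342 - (-26430113/4211780 - 2500) = -1/23342 - 1*(-10555880113/4211780) = -1/23342 + 10555880113/4211780 = 123197674692933/49155684380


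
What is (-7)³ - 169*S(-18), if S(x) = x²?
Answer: -55099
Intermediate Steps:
(-7)³ - 169*S(-18) = (-7)³ - 169*(-18)² = -343 - 169*324 = -343 - 54756 = -55099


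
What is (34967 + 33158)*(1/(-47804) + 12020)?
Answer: 39144902881875/47804 ≈ 8.1886e+8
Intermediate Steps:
(34967 + 33158)*(1/(-47804) + 12020) = 68125*(-1/47804 + 12020) = 68125*(574604079/47804) = 39144902881875/47804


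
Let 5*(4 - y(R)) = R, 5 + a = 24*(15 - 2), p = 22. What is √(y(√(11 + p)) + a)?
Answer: √(7775 - 5*√33)/5 ≈ 17.603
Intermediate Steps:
a = 307 (a = -5 + 24*(15 - 2) = -5 + 24*13 = -5 + 312 = 307)
y(R) = 4 - R/5
√(y(√(11 + p)) + a) = √((4 - √(11 + 22)/5) + 307) = √((4 - √33/5) + 307) = √(311 - √33/5)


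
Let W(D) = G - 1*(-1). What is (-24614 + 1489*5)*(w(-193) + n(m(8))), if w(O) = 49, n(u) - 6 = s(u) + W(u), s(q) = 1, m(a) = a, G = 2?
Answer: -1012971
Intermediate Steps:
W(D) = 3 (W(D) = 2 - 1*(-1) = 2 + 1 = 3)
n(u) = 10 (n(u) = 6 + (1 + 3) = 6 + 4 = 10)
(-24614 + 1489*5)*(w(-193) + n(m(8))) = (-24614 + 1489*5)*(49 + 10) = (-24614 + 7445)*59 = -17169*59 = -1012971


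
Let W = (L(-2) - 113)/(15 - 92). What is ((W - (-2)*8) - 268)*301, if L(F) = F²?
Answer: -829685/11 ≈ -75426.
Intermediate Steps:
W = 109/77 (W = ((-2)² - 113)/(15 - 92) = (4 - 113)/(-77) = -109*(-1/77) = 109/77 ≈ 1.4156)
((W - (-2)*8) - 268)*301 = ((109/77 - (-2)*8) - 268)*301 = ((109/77 - 1*(-16)) - 268)*301 = ((109/77 + 16) - 268)*301 = (1341/77 - 268)*301 = -19295/77*301 = -829685/11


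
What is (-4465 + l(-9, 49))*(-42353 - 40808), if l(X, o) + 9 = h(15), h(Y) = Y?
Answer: 370814899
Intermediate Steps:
l(X, o) = 6 (l(X, o) = -9 + 15 = 6)
(-4465 + l(-9, 49))*(-42353 - 40808) = (-4465 + 6)*(-42353 - 40808) = -4459*(-83161) = 370814899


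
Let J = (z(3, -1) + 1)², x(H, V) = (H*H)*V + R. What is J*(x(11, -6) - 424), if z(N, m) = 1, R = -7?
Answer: -4628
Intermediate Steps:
x(H, V) = -7 + V*H² (x(H, V) = (H*H)*V - 7 = H²*V - 7 = V*H² - 7 = -7 + V*H²)
J = 4 (J = (1 + 1)² = 2² = 4)
J*(x(11, -6) - 424) = 4*((-7 - 6*11²) - 424) = 4*((-7 - 6*121) - 424) = 4*((-7 - 726) - 424) = 4*(-733 - 424) = 4*(-1157) = -4628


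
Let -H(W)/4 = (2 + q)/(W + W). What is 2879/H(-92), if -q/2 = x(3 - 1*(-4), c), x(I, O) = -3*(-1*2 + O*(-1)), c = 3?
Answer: -66217/14 ≈ -4729.8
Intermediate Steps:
x(I, O) = 6 + 3*O (x(I, O) = -3*(-2 - O) = 6 + 3*O)
q = -30 (q = -2*(6 + 3*3) = -2*(6 + 9) = -2*15 = -30)
H(W) = 56/W (H(W) = -4*(2 - 30)/(W + W) = -4*(-28)/(2*W) = -4*1/(2*W)*(-28) = -(-56)/W = 56/W)
2879/H(-92) = 2879/((56/(-92))) = 2879/((56*(-1/92))) = 2879/(-14/23) = 2879*(-23/14) = -66217/14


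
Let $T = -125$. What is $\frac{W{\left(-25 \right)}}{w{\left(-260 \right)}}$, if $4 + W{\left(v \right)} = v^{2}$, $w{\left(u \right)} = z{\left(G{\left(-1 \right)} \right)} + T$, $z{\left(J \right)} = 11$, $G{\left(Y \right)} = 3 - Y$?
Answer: $- \frac{207}{38} \approx -5.4474$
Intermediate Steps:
$w{\left(u \right)} = -114$ ($w{\left(u \right)} = 11 - 125 = -114$)
$W{\left(v \right)} = -4 + v^{2}$
$\frac{W{\left(-25 \right)}}{w{\left(-260 \right)}} = \frac{-4 + \left(-25\right)^{2}}{-114} = \left(-4 + 625\right) \left(- \frac{1}{114}\right) = 621 \left(- \frac{1}{114}\right) = - \frac{207}{38}$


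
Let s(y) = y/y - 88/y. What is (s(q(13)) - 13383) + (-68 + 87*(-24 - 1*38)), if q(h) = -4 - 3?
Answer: -131820/7 ≈ -18831.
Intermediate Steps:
q(h) = -7
s(y) = 1 - 88/y
(s(q(13)) - 13383) + (-68 + 87*(-24 - 1*38)) = ((-88 - 7)/(-7) - 13383) + (-68 + 87*(-24 - 1*38)) = (-⅐*(-95) - 13383) + (-68 + 87*(-24 - 38)) = (95/7 - 13383) + (-68 + 87*(-62)) = -93586/7 + (-68 - 5394) = -93586/7 - 5462 = -131820/7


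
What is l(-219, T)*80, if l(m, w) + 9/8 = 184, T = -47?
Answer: 14630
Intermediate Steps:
l(m, w) = 1463/8 (l(m, w) = -9/8 + 184 = 1463/8)
l(-219, T)*80 = (1463/8)*80 = 14630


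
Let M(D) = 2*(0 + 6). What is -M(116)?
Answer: -12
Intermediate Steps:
M(D) = 12 (M(D) = 2*6 = 12)
-M(116) = -1*12 = -12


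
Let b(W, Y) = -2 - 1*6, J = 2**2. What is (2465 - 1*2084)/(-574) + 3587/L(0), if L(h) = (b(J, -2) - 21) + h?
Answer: -2069987/16646 ≈ -124.35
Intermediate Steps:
J = 4
b(W, Y) = -8 (b(W, Y) = -2 - 6 = -8)
L(h) = -29 + h (L(h) = (-8 - 21) + h = -29 + h)
(2465 - 1*2084)/(-574) + 3587/L(0) = (2465 - 1*2084)/(-574) + 3587/(-29 + 0) = (2465 - 2084)*(-1/574) + 3587/(-29) = 381*(-1/574) + 3587*(-1/29) = -381/574 - 3587/29 = -2069987/16646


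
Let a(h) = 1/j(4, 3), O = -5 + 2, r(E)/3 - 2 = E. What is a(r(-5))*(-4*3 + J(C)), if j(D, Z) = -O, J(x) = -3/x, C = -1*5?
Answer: -19/5 ≈ -3.8000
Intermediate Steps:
r(E) = 6 + 3*E
C = -5
O = -3
j(D, Z) = 3 (j(D, Z) = -1*(-3) = 3)
a(h) = ⅓ (a(h) = 1/3 = ⅓)
a(r(-5))*(-4*3 + J(C)) = (-4*3 - 3/(-5))/3 = (-12 - 3*(-⅕))/3 = (-12 + ⅗)/3 = (⅓)*(-57/5) = -19/5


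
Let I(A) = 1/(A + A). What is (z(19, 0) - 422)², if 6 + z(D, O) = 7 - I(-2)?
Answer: 2832489/16 ≈ 1.7703e+5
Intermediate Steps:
I(A) = 1/(2*A)
z(D, O) = 5/4 (z(D, O) = -6 + (7 - 1/(2*(-2))) = -6 + (7 - (-1)/(2*2)) = -6 + (7 - 1*(-¼)) = -6 + (7 + ¼) = -6 + 29/4 = 5/4)
(z(19, 0) - 422)² = (5/4 - 422)² = (-1683/4)² = 2832489/16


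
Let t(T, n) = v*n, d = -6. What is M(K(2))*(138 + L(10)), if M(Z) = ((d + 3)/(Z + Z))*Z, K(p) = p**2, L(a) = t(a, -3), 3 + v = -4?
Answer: -477/2 ≈ -238.50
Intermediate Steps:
v = -7 (v = -3 - 4 = -7)
t(T, n) = -7*n
L(a) = 21 (L(a) = -7*(-3) = 21)
M(Z) = -3/2 (M(Z) = ((-6 + 3)/(Z + Z))*Z = (-3*1/(2*Z))*Z = (-3/(2*Z))*Z = -3/2)
M(K(2))*(138 + L(10)) = -3*(138 + 21)/2 = -3/2*159 = -477/2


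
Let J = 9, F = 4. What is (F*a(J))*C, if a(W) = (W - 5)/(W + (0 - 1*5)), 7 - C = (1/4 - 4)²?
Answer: -113/4 ≈ -28.250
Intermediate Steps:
C = -113/16 (C = 7 - (1/4 - 4)² = 7 - (¼ - 4)² = 7 - (-15/4)² = 7 - 1*225/16 = 7 - 225/16 = -113/16 ≈ -7.0625)
a(W) = 1 (a(W) = (-5 + W)/(W + (0 - 5)) = (-5 + W)/(W - 5) = (-5 + W)/(-5 + W) = 1)
(F*a(J))*C = (4*1)*(-113/16) = 4*(-113/16) = -113/4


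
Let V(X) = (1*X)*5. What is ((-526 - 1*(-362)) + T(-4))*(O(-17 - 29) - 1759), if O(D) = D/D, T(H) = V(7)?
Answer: 226782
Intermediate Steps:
V(X) = 5*X (V(X) = X*5 = 5*X)
T(H) = 35 (T(H) = 5*7 = 35)
O(D) = 1
((-526 - 1*(-362)) + T(-4))*(O(-17 - 29) - 1759) = ((-526 - 1*(-362)) + 35)*(1 - 1759) = ((-526 + 362) + 35)*(-1758) = (-164 + 35)*(-1758) = -129*(-1758) = 226782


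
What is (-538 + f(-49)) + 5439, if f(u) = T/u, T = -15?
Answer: 240164/49 ≈ 4901.3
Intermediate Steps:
f(u) = -15/u
(-538 + f(-49)) + 5439 = (-538 - 15/(-49)) + 5439 = (-538 - 15*(-1/49)) + 5439 = (-538 + 15/49) + 5439 = -26347/49 + 5439 = 240164/49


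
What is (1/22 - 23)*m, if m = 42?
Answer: -10605/11 ≈ -964.09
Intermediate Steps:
(1/22 - 23)*m = (1/22 - 23)*42 = -505/22*42 = -10605/11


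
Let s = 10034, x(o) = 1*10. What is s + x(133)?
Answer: 10044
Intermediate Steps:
x(o) = 10
s + x(133) = 10034 + 10 = 10044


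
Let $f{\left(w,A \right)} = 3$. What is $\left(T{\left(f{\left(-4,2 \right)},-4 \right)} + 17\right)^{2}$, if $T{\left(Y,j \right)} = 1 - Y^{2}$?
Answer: $81$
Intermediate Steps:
$\left(T{\left(f{\left(-4,2 \right)},-4 \right)} + 17\right)^{2} = \left(\left(1 - 3^{2}\right) + 17\right)^{2} = \left(\left(1 - 9\right) + 17\right)^{2} = \left(-8 + 17\right)^{2} = 9^{2} = 81$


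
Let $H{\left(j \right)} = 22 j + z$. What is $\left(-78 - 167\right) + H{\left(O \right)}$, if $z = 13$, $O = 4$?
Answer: $-144$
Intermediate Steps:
$H{\left(j \right)} = 13 + 22 j$ ($H{\left(j \right)} = 22 j + 13 = 13 + 22 j$)
$\left(-78 - 167\right) + H{\left(O \right)} = \left(-78 - 167\right) + \left(13 + 22 \cdot 4\right) = -245 + \left(13 + 88\right) = -245 + 101 = -144$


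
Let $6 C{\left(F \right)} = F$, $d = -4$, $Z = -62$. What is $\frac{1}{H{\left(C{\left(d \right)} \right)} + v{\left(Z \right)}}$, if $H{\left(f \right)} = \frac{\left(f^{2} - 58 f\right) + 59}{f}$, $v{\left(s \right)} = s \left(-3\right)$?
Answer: $\frac{6}{233} \approx 0.025751$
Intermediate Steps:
$C{\left(F \right)} = \frac{F}{6}$
$v{\left(s \right)} = - 3 s$
$H{\left(f \right)} = \frac{59 + f^{2} - 58 f}{f}$
$\frac{1}{H{\left(C{\left(d \right)} \right)} + v{\left(Z \right)}} = \frac{1}{\left(-58 + \frac{1}{6} \left(-4\right) + \frac{59}{\frac{1}{6} \left(-4\right)}\right) - -186} = \frac{1}{\left(-58 - \frac{2}{3} + \frac{59}{- \frac{2}{3}}\right) + 186} = \frac{1}{\left(-58 - \frac{2}{3} + 59 \left(- \frac{3}{2}\right)\right) + 186} = \frac{1}{\left(-58 - \frac{2}{3} - \frac{177}{2}\right) + 186} = \frac{1}{- \frac{883}{6} + 186} = \frac{1}{\frac{233}{6}} = \frac{6}{233}$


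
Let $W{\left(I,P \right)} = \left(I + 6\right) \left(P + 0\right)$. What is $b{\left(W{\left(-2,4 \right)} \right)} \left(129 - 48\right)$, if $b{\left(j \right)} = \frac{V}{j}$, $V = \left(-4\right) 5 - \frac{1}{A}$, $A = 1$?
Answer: $- \frac{1701}{16} \approx -106.31$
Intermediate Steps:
$V = -21$ ($V = \left(-4\right) 5 - 1^{-1} = -20 - 1 = -21$)
$W{\left(I,P \right)} = P \left(6 + I\right)$ ($W{\left(I,P \right)} = \left(6 + I\right) P = P \left(6 + I\right)$)
$b{\left(j \right)} = - \frac{21}{j}$
$b{\left(W{\left(-2,4 \right)} \right)} \left(129 - 48\right) = - \frac{21}{4 \left(6 - 2\right)} \left(129 - 48\right) = - \frac{21}{4 \cdot 4} \cdot 81 = - \frac{21}{16} \cdot 81 = \left(-21\right) \frac{1}{16} \cdot 81 = \left(- \frac{21}{16}\right) 81 = - \frac{1701}{16}$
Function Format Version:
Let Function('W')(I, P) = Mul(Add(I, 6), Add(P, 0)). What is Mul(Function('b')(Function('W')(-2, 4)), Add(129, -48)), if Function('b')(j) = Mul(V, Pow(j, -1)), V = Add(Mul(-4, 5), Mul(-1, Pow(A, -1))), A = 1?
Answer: Rational(-1701, 16) ≈ -106.31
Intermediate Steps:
V = -21 (V = Add(Mul(-4, 5), Mul(-1, Pow(1, -1))) = Add(-20, Mul(-1, 1)) = Add(-20, -1) = -21)
Function('W')(I, P) = Mul(P, Add(6, I)) (Function('W')(I, P) = Mul(Add(6, I), P) = Mul(P, Add(6, I)))
Function('b')(j) = Mul(-21, Pow(j, -1))
Mul(Function('b')(Function('W')(-2, 4)), Add(129, -48)) = Mul(Mul(-21, Pow(Mul(4, Add(6, -2)), -1)), Add(129, -48)) = Mul(Mul(-21, Pow(Mul(4, 4), -1)), 81) = Mul(Mul(-21, Pow(16, -1)), 81) = Mul(Mul(-21, Rational(1, 16)), 81) = Mul(Rational(-21, 16), 81) = Rational(-1701, 16)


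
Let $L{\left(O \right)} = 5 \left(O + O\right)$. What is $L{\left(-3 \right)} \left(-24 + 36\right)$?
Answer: $-360$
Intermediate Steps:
$L{\left(O \right)} = 10 O$ ($L{\left(O \right)} = 5 \cdot 2 O = 10 O$)
$L{\left(-3 \right)} \left(-24 + 36\right) = 10 \left(-3\right) \left(-24 + 36\right) = \left(-30\right) 12 = -360$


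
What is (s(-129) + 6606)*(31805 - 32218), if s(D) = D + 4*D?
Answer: -2461893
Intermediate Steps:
s(D) = 5*D
(s(-129) + 6606)*(31805 - 32218) = (5*(-129) + 6606)*(31805 - 32218) = (-645 + 6606)*(-413) = 5961*(-413) = -2461893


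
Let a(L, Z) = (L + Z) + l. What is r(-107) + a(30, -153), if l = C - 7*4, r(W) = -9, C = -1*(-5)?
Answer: -155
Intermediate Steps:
C = 5
l = -23 (l = 5 - 7*4 = 5 - 28 = -23)
a(L, Z) = -23 + L + Z (a(L, Z) = (L + Z) - 23 = -23 + L + Z)
r(-107) + a(30, -153) = -9 + (-23 + 30 - 153) = -9 - 146 = -155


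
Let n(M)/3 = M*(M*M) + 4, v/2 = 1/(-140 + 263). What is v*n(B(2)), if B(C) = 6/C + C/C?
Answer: 136/41 ≈ 3.3171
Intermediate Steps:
v = 2/123 (v = 2/(-140 + 263) = 2/123 ≈ 0.016260)
B(C) = 1 + 6/C (B(C) = 6/C + 1 = 1 + 6/C)
n(M) = 12 + 3*M**3 (n(M) = 3*(M*(M*M) + 4) = 3*(M*M**2 + 4) = 3*(M**3 + 4) = 3*(4 + M**3) = 12 + 3*M**3)
v*n(B(2)) = 2*(12 + 3*((6 + 2)/2)**3)/123 = 2*(12 + 3*((1/2)*8)**3)/123 = 2*(12 + 3*4**3)/123 = 2*(12 + 3*64)/123 = 2*(12 + 192)/123 = (2/123)*204 = 136/41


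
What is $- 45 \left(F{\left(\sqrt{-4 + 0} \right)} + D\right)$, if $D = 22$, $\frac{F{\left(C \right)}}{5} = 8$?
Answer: $-2790$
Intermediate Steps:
$F{\left(C \right)} = 40$ ($F{\left(C \right)} = 5 \cdot 8 = 40$)
$- 45 \left(F{\left(\sqrt{-4 + 0} \right)} + D\right) = - 45 \left(40 + 22\right) = \left(-45\right) 62 = -2790$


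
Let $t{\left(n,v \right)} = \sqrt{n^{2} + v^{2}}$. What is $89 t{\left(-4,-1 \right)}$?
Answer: $89 \sqrt{17} \approx 366.96$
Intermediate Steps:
$89 t{\left(-4,-1 \right)} = 89 \sqrt{\left(-4\right)^{2} + \left(-1\right)^{2}} = 89 \sqrt{16 + 1} = 89 \sqrt{17}$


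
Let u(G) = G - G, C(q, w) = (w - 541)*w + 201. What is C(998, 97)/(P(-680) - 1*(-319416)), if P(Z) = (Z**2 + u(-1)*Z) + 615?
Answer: -99/1807 ≈ -0.054787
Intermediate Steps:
C(q, w) = 201 + w*(-541 + w) (C(q, w) = (-541 + w)*w + 201 = w*(-541 + w) + 201 = 201 + w*(-541 + w))
u(G) = 0
P(Z) = 615 + Z**2 (P(Z) = (Z**2 + 0*Z) + 615 = (Z**2 + 0) + 615 = Z**2 + 615 = 615 + Z**2)
C(998, 97)/(P(-680) - 1*(-319416)) = (201 + 97**2 - 541*97)/((615 + (-680)**2) - 1*(-319416)) = (201 + 9409 - 52477)/((615 + 462400) + 319416) = -42867/(463015 + 319416) = -42867/782431 = -42867*1/782431 = -99/1807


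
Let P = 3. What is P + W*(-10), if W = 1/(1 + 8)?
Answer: 17/9 ≈ 1.8889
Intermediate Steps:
W = ⅑ (W = 1/9 = ⅑ ≈ 0.11111)
P + W*(-10) = 3 + (⅑)*(-10) = 3 - 10/9 = 17/9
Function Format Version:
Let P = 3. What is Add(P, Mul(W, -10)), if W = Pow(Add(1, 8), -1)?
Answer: Rational(17, 9) ≈ 1.8889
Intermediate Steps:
W = Rational(1, 9) (W = Pow(9, -1) = Rational(1, 9) ≈ 0.11111)
Add(P, Mul(W, -10)) = Add(3, Mul(Rational(1, 9), -10)) = Add(3, Rational(-10, 9)) = Rational(17, 9)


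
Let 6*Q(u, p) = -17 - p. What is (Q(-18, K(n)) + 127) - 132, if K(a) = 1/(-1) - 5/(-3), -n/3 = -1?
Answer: -143/18 ≈ -7.9444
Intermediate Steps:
n = 3 (n = -3*(-1) = 3)
K(a) = 2/3 (K(a) = 1*(-1) - 5*(-1/3) = -1 + 5/3 = 2/3)
Q(u, p) = -17/6 - p/6 (Q(u, p) = (-17 - p)/6 = -17/6 - p/6)
(Q(-18, K(n)) + 127) - 132 = ((-17/6 - 1/6*2/3) + 127) - 132 = ((-17/6 - 1/9) + 127) - 132 = (-53/18 + 127) - 132 = 2233/18 - 132 = -143/18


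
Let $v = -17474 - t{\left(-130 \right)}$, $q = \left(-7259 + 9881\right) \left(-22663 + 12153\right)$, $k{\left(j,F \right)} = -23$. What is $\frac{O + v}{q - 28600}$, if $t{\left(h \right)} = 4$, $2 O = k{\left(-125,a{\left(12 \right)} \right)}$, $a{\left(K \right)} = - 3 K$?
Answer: $\frac{34979}{55171640} \approx 0.000634$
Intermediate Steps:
$q = -27557220$ ($q = 2622 \left(-10510\right) = -27557220$)
$O = - \frac{23}{2}$ ($O = \frac{1}{2} \left(-23\right) = - \frac{23}{2} \approx -11.5$)
$v = -17478$ ($v = -17474 - 4 = -17478$)
$\frac{O + v}{q - 28600} = \frac{- \frac{23}{2} - 17478}{-27557220 - 28600} = - \frac{34979}{2 \left(-27585820\right)} = \left(- \frac{34979}{2}\right) \left(- \frac{1}{27585820}\right) = \frac{34979}{55171640}$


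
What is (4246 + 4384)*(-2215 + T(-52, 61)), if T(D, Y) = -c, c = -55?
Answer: -18640800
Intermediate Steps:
T(D, Y) = 55 (T(D, Y) = -1*(-55) = 55)
(4246 + 4384)*(-2215 + T(-52, 61)) = (4246 + 4384)*(-2215 + 55) = 8630*(-2160) = -18640800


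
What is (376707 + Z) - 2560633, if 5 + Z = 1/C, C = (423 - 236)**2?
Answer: -76369883138/34969 ≈ -2.1839e+6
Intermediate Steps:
C = 34969 (C = 187**2 = 34969)
Z = -174844/34969 (Z = -5 + 1/34969 = -174844/34969 ≈ -5.0000)
(376707 + Z) - 2560633 = (376707 - 174844/34969) - 2560633 = 13172892239/34969 - 2560633 = -76369883138/34969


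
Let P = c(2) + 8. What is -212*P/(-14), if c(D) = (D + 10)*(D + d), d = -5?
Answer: -424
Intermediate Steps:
c(D) = (-5 + D)*(10 + D) (c(D) = (D + 10)*(D - 5) = (10 + D)*(-5 + D) = (-5 + D)*(10 + D))
P = -28 (P = (-50 + 2**2 + 5*2) + 8 = (-50 + 4 + 10) + 8 = -36 + 8 = -28)
-212*P/(-14) = -212*(-28)/(-14) = 5936*(-1/14) = -424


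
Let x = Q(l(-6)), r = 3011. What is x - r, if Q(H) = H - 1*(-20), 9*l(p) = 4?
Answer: -26915/9 ≈ -2990.6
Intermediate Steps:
l(p) = 4/9 (l(p) = (⅑)*4 = 4/9)
Q(H) = 20 + H (Q(H) = H + 20 = 20 + H)
x = 184/9 (x = 20 + 4/9 = 184/9 ≈ 20.444)
x - r = 184/9 - 1*3011 = 184/9 - 3011 = -26915/9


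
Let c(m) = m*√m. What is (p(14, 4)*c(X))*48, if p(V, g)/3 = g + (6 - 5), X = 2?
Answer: 1440*√2 ≈ 2036.5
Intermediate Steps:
c(m) = m^(3/2)
p(V, g) = 3 + 3*g (p(V, g) = 3*(g + (6 - 5)) = 3*(g + 1) = 3*(1 + g) = 3 + 3*g)
(p(14, 4)*c(X))*48 = ((3 + 3*4)*2^(3/2))*48 = ((3 + 12)*(2*√2))*48 = (15*(2*√2))*48 = (30*√2)*48 = 1440*√2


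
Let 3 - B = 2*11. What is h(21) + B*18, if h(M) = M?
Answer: -321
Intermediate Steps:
B = -19 (B = 3 - 2*11 = 3 - 1*22 = 3 - 22 = -19)
h(21) + B*18 = 21 - 19*18 = 21 - 342 = -321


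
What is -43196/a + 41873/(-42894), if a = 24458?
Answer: -1438489529/524550726 ≈ -2.7423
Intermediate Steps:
-43196/a + 41873/(-42894) = -43196/24458 + 41873/(-42894) = -43196*1/24458 + 41873*(-1/42894) = -21598/12229 - 41873/42894 = -1438489529/524550726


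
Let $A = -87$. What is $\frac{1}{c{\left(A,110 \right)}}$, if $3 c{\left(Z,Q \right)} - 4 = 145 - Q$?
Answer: $\frac{1}{13} \approx 0.076923$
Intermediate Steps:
$c{\left(Z,Q \right)} = \frac{149}{3} - \frac{Q}{3}$ ($c{\left(Z,Q \right)} = \frac{4}{3} + \frac{145 - Q}{3} = \frac{4}{3} - \left(- \frac{145}{3} + \frac{Q}{3}\right) = \frac{149}{3} - \frac{Q}{3}$)
$\frac{1}{c{\left(A,110 \right)}} = \frac{1}{\frac{149}{3} - \frac{110}{3}} = \frac{1}{13}$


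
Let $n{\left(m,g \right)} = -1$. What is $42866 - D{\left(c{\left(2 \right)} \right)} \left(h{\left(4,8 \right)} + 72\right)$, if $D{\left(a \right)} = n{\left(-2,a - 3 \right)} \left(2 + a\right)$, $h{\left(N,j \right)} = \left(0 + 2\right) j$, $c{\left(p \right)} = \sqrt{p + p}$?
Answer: $43218$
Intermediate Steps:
$c{\left(p \right)} = \sqrt{2} \sqrt{p}$ ($c{\left(p \right)} = \sqrt{2 p} = \sqrt{2} \sqrt{p}$)
$h{\left(N,j \right)} = 2 j$
$D{\left(a \right)} = -2 - a$ ($D{\left(a \right)} = - (2 + a) = -2 - a$)
$42866 - D{\left(c{\left(2 \right)} \right)} \left(h{\left(4,8 \right)} + 72\right) = 42866 - \left(-2 - \sqrt{2} \sqrt{2}\right) \left(2 \cdot 8 + 72\right) = 42866 - \left(-2 - 2\right) \left(16 + 72\right) = 42866 - \left(-2 - 2\right) 88 = 42866 - \left(-4\right) 88 = 42866 - -352 = 42866 + 352 = 43218$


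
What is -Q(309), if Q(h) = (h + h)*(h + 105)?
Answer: -255852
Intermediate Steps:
Q(h) = 2*h*(105 + h) (Q(h) = (2*h)*(105 + h) = 2*h*(105 + h))
-Q(309) = -2*309*(105 + 309) = -2*309*414 = -1*255852 = -255852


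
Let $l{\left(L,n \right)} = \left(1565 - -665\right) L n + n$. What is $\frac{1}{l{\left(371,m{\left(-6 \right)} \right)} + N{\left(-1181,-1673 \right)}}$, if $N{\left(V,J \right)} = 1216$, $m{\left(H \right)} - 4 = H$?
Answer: $- \frac{1}{1653446} \approx -6.048 \cdot 10^{-7}$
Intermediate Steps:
$m{\left(H \right)} = 4 + H$
$l{\left(L,n \right)} = n + 2230 L n$ ($l{\left(L,n \right)} = \left(1565 + 665\right) L n + n = 2230 L n + n = n + 2230 L n$)
$\frac{1}{l{\left(371,m{\left(-6 \right)} \right)} + N{\left(-1181,-1673 \right)}} = \frac{1}{\left(4 - 6\right) \left(1 + 2230 \cdot 371\right) + 1216} = \frac{1}{- 2 \left(1 + 827330\right) + 1216} = \frac{1}{\left(-2\right) 827331 + 1216} = \frac{1}{-1654662 + 1216} = \frac{1}{-1653446} = - \frac{1}{1653446}$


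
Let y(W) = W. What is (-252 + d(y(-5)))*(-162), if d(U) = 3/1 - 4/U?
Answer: 201042/5 ≈ 40208.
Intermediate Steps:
d(U) = 3 - 4/U (d(U) = 3*1 - 4/U = 3 - 4/U)
(-252 + d(y(-5)))*(-162) = (-252 + (3 - 4/(-5)))*(-162) = (-252 + (3 - 4*(-⅕)))*(-162) = (-252 + (3 + ⅘))*(-162) = (-252 + 19/5)*(-162) = -1241/5*(-162) = 201042/5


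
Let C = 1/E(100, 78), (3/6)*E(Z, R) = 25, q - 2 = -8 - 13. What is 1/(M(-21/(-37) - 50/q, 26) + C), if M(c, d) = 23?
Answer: 50/1151 ≈ 0.043440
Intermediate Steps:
q = -19 (q = 2 + (-8 - 13) = 2 - 21 = -19)
E(Z, R) = 50 (E(Z, R) = 2*25 = 50)
C = 1/50 ≈ 0.020000
1/(M(-21/(-37) - 50/q, 26) + C) = 1/(23 + 1/50) = 1/(1151/50) = 50/1151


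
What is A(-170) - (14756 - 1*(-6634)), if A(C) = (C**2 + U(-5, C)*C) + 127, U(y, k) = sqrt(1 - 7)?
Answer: 7637 - 170*I*sqrt(6) ≈ 7637.0 - 416.41*I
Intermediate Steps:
U(y, k) = I*sqrt(6) (U(y, k) = sqrt(-6) = I*sqrt(6))
A(C) = 127 + C**2 + I*C*sqrt(6) (A(C) = (C**2 + (I*sqrt(6))*C) + 127 = (C**2 + I*C*sqrt(6)) + 127 = 127 + C**2 + I*C*sqrt(6))
A(-170) - (14756 - 1*(-6634)) = (127 + (-170)**2 + I*(-170)*sqrt(6)) - (14756 - 1*(-6634)) = (127 + 28900 - 170*I*sqrt(6)) - (14756 + 6634) = (29027 - 170*I*sqrt(6)) - 1*21390 = (29027 - 170*I*sqrt(6)) - 21390 = 7637 - 170*I*sqrt(6)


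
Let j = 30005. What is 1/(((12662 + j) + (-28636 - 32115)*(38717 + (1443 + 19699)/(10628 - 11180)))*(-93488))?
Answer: 69/15157318119309188 ≈ 4.5523e-15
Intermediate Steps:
1/(((12662 + j) + (-28636 - 32115)*(38717 + (1443 + 19699)/(10628 - 11180)))*(-93488)) = 1/(((12662 + 30005) + (-28636 - 32115)*(38717 + (1443 + 19699)/(10628 - 11180)))*(-93488)) = -1/93488/(42667 - 60751*(38717 + 21142/(-552))) = -1/93488/(42667 - 60751*(38717 + 21142*(-1/552))) = -1/93488/(42667 - 60751*(38717 - 10571/276)) = -1/93488/(42667 - 60751*10675321/276) = -1/93488/(42667 - 648536426071/276) = -1/93488/(-648524649979/276) = -276/648524649979*(-1/93488) = 69/15157318119309188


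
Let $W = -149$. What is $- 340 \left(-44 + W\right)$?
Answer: $65620$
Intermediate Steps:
$- 340 \left(-44 + W\right) = - 340 \left(-44 - 149\right) = \left(-340\right) \left(-193\right) = 65620$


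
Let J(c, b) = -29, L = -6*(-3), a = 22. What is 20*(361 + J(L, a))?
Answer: 6640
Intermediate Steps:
L = 18
20*(361 + J(L, a)) = 20*(361 - 29) = 20*332 = 6640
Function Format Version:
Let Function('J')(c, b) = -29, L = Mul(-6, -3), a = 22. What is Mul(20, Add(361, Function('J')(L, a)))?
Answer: 6640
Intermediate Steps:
L = 18
Mul(20, Add(361, Function('J')(L, a))) = Mul(20, Add(361, -29)) = Mul(20, 332) = 6640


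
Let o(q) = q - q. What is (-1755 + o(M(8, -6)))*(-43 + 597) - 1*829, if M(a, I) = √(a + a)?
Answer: -973099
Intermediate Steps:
M(a, I) = √2*√a (M(a, I) = √(2*a) = √2*√a)
o(q) = 0
(-1755 + o(M(8, -6)))*(-43 + 597) - 1*829 = (-1755 + 0)*(-43 + 597) - 1*829 = -1755*554 - 829 = -972270 - 829 = -973099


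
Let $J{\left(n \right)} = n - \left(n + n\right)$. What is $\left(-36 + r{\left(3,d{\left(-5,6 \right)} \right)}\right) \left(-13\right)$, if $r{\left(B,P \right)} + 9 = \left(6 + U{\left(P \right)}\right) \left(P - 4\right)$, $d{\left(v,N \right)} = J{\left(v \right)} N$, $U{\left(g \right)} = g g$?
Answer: $-305643$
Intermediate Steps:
$J{\left(n \right)} = - n$ ($J{\left(n \right)} = n - 2 n = - n$)
$U{\left(g \right)} = g^{2}$
$d{\left(v,N \right)} = - N v$ ($d{\left(v,N \right)} = - v N = - N v$)
$r{\left(B,P \right)} = -9 + \left(-4 + P\right) \left(6 + P^{2}\right)$ ($r{\left(B,P \right)} = -9 + \left(6 + P^{2}\right) \left(P - 4\right) = -9 + \left(6 + P^{2}\right) \left(-4 + P\right) = -9 + \left(-4 + P\right) \left(6 + P^{2}\right)$)
$\left(-36 + r{\left(3,d{\left(-5,6 \right)} \right)}\right) \left(-13\right) = \left(-36 + \left(-33 + \left(\left(-1\right) 6 \left(-5\right)\right)^{3} - 4 \left(\left(-1\right) 6 \left(-5\right)\right)^{2} + 6 \left(\left(-1\right) 6 \left(-5\right)\right)\right)\right) \left(-13\right) = \left(-36 + \left(-33 + 30^{3} - 4 \cdot 30^{2} + 6 \cdot 30\right)\right) \left(-13\right) = \left(-36 + \left(-33 + 27000 - 3600 + 180\right)\right) \left(-13\right) = \left(-36 + 23547\right) \left(-13\right) = 23511 \left(-13\right) = -305643$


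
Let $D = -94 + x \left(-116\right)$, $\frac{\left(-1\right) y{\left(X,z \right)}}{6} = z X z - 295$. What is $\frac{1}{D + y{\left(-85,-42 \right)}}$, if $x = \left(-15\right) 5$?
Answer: $\frac{1}{910016} \approx 1.0989 \cdot 10^{-6}$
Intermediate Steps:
$x = -75$
$y{\left(X,z \right)} = 1770 - 6 X z^{2}$ ($y{\left(X,z \right)} = - 6 \left(z X z - 295\right) = - 6 \left(X z z - 295\right) = - 6 \left(X z^{2} - 295\right) = - 6 \left(-295 + X z^{2}\right) = 1770 - 6 X z^{2}$)
$D = 8606$ ($D = -94 - -8700 = -94 + 8700 = 8606$)
$\frac{1}{D + y{\left(-85,-42 \right)}} = \frac{1}{8606 - \left(-1770 - 510 \left(-42\right)^{2}\right)} = \frac{1}{8606 - \left(-1770 - 899640\right)} = \frac{1}{8606 + \left(1770 + 899640\right)} = \frac{1}{8606 + 901410} = \frac{1}{910016}$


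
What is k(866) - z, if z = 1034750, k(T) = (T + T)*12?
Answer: -1013966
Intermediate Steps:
k(T) = 24*T (k(T) = (2*T)*12 = 24*T)
k(866) - z = 24*866 - 1*1034750 = 20784 - 1034750 = -1013966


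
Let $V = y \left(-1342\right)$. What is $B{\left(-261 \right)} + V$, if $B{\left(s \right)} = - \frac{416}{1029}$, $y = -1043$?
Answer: $\frac{1440297058}{1029} \approx 1.3997 \cdot 10^{6}$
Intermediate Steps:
$B{\left(s \right)} = - \frac{416}{1029}$ ($B{\left(s \right)} = \left(-416\right) \frac{1}{1029} = - \frac{416}{1029}$)
$V = 1399706$ ($V = \left(-1043\right) \left(-1342\right) = 1399706$)
$B{\left(-261 \right)} + V = - \frac{416}{1029} + 1399706 = \frac{1440297058}{1029}$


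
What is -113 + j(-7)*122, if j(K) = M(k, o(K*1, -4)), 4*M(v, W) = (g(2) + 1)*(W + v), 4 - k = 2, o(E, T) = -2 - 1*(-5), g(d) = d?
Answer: 689/2 ≈ 344.50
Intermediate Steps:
o(E, T) = 3 (o(E, T) = -2 + 5 = 3)
k = 2 (k = 4 - 1*2 = 4 - 2 = 2)
M(v, W) = 3*W/4 + 3*v/4 (M(v, W) = ((2 + 1)*(W + v))/4 = (3*(W + v))/4 = (3*W + 3*v)/4 = 3*W/4 + 3*v/4)
j(K) = 15/4 (j(K) = (¾)*3 + (¾)*2 = 9/4 + 3/2 = 15/4)
-113 + j(-7)*122 = -113 + (15/4)*122 = -113 + 915/2 = 689/2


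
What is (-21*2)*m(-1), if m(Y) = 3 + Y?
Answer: -84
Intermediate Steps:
(-21*2)*m(-1) = (-21*2)*(3 - 1) = -42*2 = -84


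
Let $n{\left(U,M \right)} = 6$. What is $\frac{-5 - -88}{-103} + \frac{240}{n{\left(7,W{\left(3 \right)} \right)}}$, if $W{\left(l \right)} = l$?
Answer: $\frac{4037}{103} \approx 39.194$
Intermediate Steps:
$\frac{-5 - -88}{-103} + \frac{240}{n{\left(7,W{\left(3 \right)} \right)}} = \frac{-5 - -88}{-103} + \frac{240}{6} = \left(-5 + 88\right) \left(- \frac{1}{103}\right) + 240 \cdot \frac{1}{6} = 83 \left(- \frac{1}{103}\right) + 40 = - \frac{83}{103} + 40 = \frac{4037}{103}$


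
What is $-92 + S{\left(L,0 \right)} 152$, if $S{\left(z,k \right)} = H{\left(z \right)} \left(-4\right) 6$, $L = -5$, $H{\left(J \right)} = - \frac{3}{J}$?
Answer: $- \frac{11404}{5} \approx -2280.8$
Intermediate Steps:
$S{\left(z,k \right)} = \frac{72}{z}$ ($S{\left(z,k \right)} = - \frac{3}{z} \left(-4\right) 6 = \frac{12}{z} 6 = \frac{72}{z}$)
$-92 + S{\left(L,0 \right)} 152 = -92 + \frac{72}{-5} \cdot 152 = -92 + 72 \left(- \frac{1}{5}\right) 152 = -92 - \frac{10944}{5} = - \frac{11404}{5}$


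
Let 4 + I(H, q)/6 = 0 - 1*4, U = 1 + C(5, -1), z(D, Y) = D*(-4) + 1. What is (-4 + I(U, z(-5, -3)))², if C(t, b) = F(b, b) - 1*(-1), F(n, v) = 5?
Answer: 2704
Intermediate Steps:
C(t, b) = 6 (C(t, b) = 5 - 1*(-1) = 5 + 1 = 6)
z(D, Y) = 1 - 4*D (z(D, Y) = -4*D + 1 = 1 - 4*D)
U = 7 (U = 1 + 6 = 7)
I(H, q) = -48 (I(H, q) = -24 + 6*(0 - 1*4) = -24 + 6*(0 - 4) = -24 + 6*(-4) = -24 - 24 = -48)
(-4 + I(U, z(-5, -3)))² = (-4 - 48)² = (-52)² = 2704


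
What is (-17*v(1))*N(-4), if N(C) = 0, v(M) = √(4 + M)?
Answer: 0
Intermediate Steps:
(-17*v(1))*N(-4) = -17*√(4 + 1)*0 = -17*√5*0 = 0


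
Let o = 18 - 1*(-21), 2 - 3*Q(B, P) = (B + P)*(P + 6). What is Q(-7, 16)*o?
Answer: -2548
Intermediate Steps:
Q(B, P) = 2/3 - (6 + P)*(B + P)/3 (Q(B, P) = 2/3 - (B + P)*(P + 6)/3 = 2/3 - (B + P)*(6 + P)/3 = 2/3 - (6 + P)*(B + P)/3)
o = 39 (o = 18 + 21 = 39)
Q(-7, 16)*o = (2/3 - 2*(-7) - 2*16 - 1/3*16**2 - 1/3*(-7)*16)*39 = (2/3 + 14 - 32 - 1/3*256 + 112/3)*39 = (2/3 + 14 - 32 - 256/3 + 112/3)*39 = -196/3*39 = -2548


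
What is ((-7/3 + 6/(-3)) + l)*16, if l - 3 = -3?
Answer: -208/3 ≈ -69.333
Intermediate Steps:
l = 0 (l = 3 - 3 = 0)
((-7/3 + 6/(-3)) + l)*16 = ((-7/3 + 6/(-3)) + 0)*16 = ((-7*1/3 + 6*(-1/3)) + 0)*16 = ((-7/3 - 2) + 0)*16 = (-13/3 + 0)*16 = -13/3*16 = -208/3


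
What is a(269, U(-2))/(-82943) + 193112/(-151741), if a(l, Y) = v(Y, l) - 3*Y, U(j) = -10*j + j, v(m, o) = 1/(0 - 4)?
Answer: -223122741/175412596 ≈ -1.2720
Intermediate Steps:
v(m, o) = -¼ (v(m, o) = 1/(-4) = -¼)
U(j) = -9*j
a(l, Y) = -¼ - 3*Y
a(269, U(-2))/(-82943) + 193112/(-151741) = (-¼ - (-27)*(-2))/(-82943) + 193112/(-151741) = (-¼ - 3*18)*(-1/82943) + 193112*(-1/151741) = (-¼ - 54)*(-1/82943) - 193112/151741 = -217/4*(-1/82943) - 193112/151741 = 31/47396 - 193112/151741 = -223122741/175412596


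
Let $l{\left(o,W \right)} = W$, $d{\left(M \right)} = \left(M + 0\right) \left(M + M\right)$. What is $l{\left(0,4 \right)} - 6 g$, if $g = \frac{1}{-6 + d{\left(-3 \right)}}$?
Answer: $\frac{7}{2} \approx 3.5$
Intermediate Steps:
$d{\left(M \right)} = 2 M^{2}$ ($d{\left(M \right)} = M 2 M = 2 M^{2}$)
$g = \frac{1}{12}$ ($g = \frac{1}{-6 + 2 \left(-3\right)^{2}} = \frac{1}{-6 + 2 \cdot 9} = \frac{1}{-6 + 18} = \frac{1}{12} \approx 0.083333$)
$l{\left(0,4 \right)} - 6 g = 4 - \frac{1}{2} = \frac{7}{2}$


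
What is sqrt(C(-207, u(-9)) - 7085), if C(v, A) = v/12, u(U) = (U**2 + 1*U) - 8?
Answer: I*sqrt(28409)/2 ≈ 84.275*I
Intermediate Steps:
u(U) = -8 + U + U**2 (u(U) = (U**2 + U) - 8 = (U + U**2) - 8 = -8 + U + U**2)
C(v, A) = v/12 (C(v, A) = v*(1/12) = v/12)
sqrt(C(-207, u(-9)) - 7085) = sqrt((1/12)*(-207) - 7085) = sqrt(-69/4 - 7085) = sqrt(-28409/4) = I*sqrt(28409)/2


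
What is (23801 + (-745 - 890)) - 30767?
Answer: -8601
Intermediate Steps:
(23801 + (-745 - 890)) - 30767 = (23801 - 1635) - 30767 = 22166 - 30767 = -8601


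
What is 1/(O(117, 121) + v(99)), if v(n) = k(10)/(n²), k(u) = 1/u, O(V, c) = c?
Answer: 98010/11859211 ≈ 0.0082645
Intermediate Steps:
v(n) = 1/(10*n²) (v(n) = 1/(10*(n²)) = 1/(10*n²))
1/(O(117, 121) + v(99)) = 1/(121 + (⅒)/99²) = 1/(121 + (⅒)*(1/9801)) = 1/(121 + 1/98010) = 1/(11859211/98010) = 98010/11859211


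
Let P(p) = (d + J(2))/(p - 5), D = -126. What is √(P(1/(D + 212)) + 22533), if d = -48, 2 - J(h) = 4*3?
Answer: √4149135705/429 ≈ 150.15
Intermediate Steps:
J(h) = -10 (J(h) = 2 - 4*3 = 2 - 1*12 = 2 - 12 = -10)
P(p) = -58/(-5 + p) (P(p) = (-48 - 10)/(p - 5) = -58/(-5 + p))
√(P(1/(D + 212)) + 22533) = √(-58/(-5 + 1/(-126 + 212)) + 22533) = √(-58/(-5 + 1/86) + 22533) = √(-58/(-429/86) + 22533) = √(-58*(-86/429) + 22533) = √(4988/429 + 22533) = √(9671645/429) = √4149135705/429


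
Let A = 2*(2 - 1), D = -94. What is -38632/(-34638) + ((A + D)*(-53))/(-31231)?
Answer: 518810552/540889689 ≈ 0.95918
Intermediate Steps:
A = 2 (A = 2*1 = 2)
-38632/(-34638) + ((A + D)*(-53))/(-31231) = -38632/(-34638) + ((2 - 94)*(-53))/(-31231) = -38632*(-1/34638) - 92*(-53)*(-1/31231) = 19316/17319 + 4876*(-1/31231) = 19316/17319 - 4876/31231 = 518810552/540889689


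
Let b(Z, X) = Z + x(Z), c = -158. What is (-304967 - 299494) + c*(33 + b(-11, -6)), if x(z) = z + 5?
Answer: -606989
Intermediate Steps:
x(z) = 5 + z
b(Z, X) = 5 + 2*Z (b(Z, X) = Z + (5 + Z) = 5 + 2*Z)
(-304967 - 299494) + c*(33 + b(-11, -6)) = (-304967 - 299494) - 158*(33 + (5 + 2*(-11))) = -604461 - 158*(33 + (5 - 22)) = -604461 - 158*(33 - 17) = -604461 - 158*16 = -604461 - 2528 = -606989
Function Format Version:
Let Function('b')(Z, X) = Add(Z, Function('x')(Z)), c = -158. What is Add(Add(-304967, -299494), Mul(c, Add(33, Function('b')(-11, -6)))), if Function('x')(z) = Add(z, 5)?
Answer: -606989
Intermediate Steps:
Function('x')(z) = Add(5, z)
Function('b')(Z, X) = Add(5, Mul(2, Z)) (Function('b')(Z, X) = Add(Z, Add(5, Z)) = Add(5, Mul(2, Z)))
Add(Add(-304967, -299494), Mul(c, Add(33, Function('b')(-11, -6)))) = Add(Add(-304967, -299494), Mul(-158, Add(33, Add(5, Mul(2, -11))))) = Add(-604461, Mul(-158, Add(33, Add(5, -22)))) = Add(-604461, Mul(-158, Add(33, -17))) = Add(-604461, Mul(-158, 16)) = Add(-604461, -2528) = -606989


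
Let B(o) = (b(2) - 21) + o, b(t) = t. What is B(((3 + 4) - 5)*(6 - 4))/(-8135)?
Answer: 3/1627 ≈ 0.0018439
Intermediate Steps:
B(o) = -19 + o (B(o) = (2 - 21) + o = -19 + o)
B(((3 + 4) - 5)*(6 - 4))/(-8135) = (-19 + ((3 + 4) - 5)*(6 - 4))/(-8135) = (-19 + (7 - 5)*2)*(-1/8135) = (-19 + 2*2)*(-1/8135) = (-19 + 4)*(-1/8135) = -15*(-1/8135) = 3/1627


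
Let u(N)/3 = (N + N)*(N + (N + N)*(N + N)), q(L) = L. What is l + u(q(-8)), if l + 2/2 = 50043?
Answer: 38138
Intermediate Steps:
l = 50042 (l = -1 + 50043 = 50042)
u(N) = 6*N*(N + 4*N²) (u(N) = 3*((N + N)*(N + (N + N)*(N + N))) = 3*((2*N)*(N + (2*N)*(2*N))) = 3*((2*N)*(N + 4*N²)) = 3*(2*N*(N + 4*N²)) = 6*N*(N + 4*N²))
l + u(q(-8)) = 50042 + (-8)²*(6 + 24*(-8)) = 50042 + 64*(6 - 192) = 50042 + 64*(-186) = 50042 - 11904 = 38138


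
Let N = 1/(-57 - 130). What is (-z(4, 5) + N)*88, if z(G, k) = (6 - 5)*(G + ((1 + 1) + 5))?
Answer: -16464/17 ≈ -968.47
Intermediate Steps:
N = -1/187 (N = 1/(-187) = -1/187 ≈ -0.0053476)
z(G, k) = 7 + G (z(G, k) = 1*(G + (2 + 5)) = 1*(G + 7) = 1*(7 + G) = 7 + G)
(-z(4, 5) + N)*88 = (-(7 + 4) - 1/187)*88 = (-1*11 - 1/187)*88 = (-11 - 1/187)*88 = -2058/187*88 = -16464/17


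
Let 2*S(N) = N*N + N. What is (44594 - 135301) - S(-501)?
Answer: -215957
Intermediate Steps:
S(N) = N/2 + N**2/2 (S(N) = (N*N + N)/2 = (N**2 + N)/2 = (N + N**2)/2 = N/2 + N**2/2)
(44594 - 135301) - S(-501) = (44594 - 135301) - (-501)*(1 - 501)/2 = -90707 - (-501)*(-500)/2 = -90707 - 1*125250 = -90707 - 125250 = -215957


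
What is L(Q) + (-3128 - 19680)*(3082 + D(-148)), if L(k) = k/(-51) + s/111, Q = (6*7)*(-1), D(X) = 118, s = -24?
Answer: -45907942018/629 ≈ -7.2986e+7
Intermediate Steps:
Q = -42 (Q = 42*(-1) = -42)
L(k) = -8/37 - k/51 (L(k) = k/(-51) - 24/111 = k*(-1/51) - 24*1/111 = -k/51 - 8/37 = -8/37 - k/51)
L(Q) + (-3128 - 19680)*(3082 + D(-148)) = (-8/37 - 1/51*(-42)) + (-3128 - 19680)*(3082 + 118) = (-8/37 + 14/17) - 22808*3200 = 382/629 - 72985600 = -45907942018/629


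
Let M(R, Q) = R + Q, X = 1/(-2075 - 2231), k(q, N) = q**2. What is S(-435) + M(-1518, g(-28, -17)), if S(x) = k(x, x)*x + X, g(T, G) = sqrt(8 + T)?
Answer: -354445776259/4306 + 2*I*sqrt(5) ≈ -8.2314e+7 + 4.4721*I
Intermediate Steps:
X = -1/4306 (X = 1/(-4306) = -1/4306 ≈ -0.00023223)
S(x) = -1/4306 + x**3 (S(x) = x**2*x - 1/4306 = x**3 - 1/4306 = -1/4306 + x**3)
M(R, Q) = Q + R
S(-435) + M(-1518, g(-28, -17)) = (-1/4306 + (-435)**3) + (sqrt(8 - 28) - 1518) = (-1/4306 - 82312875) + (sqrt(-20) - 1518) = -354439239751/4306 + (2*I*sqrt(5) - 1518) = -354439239751/4306 + (-1518 + 2*I*sqrt(5)) = -354445776259/4306 + 2*I*sqrt(5)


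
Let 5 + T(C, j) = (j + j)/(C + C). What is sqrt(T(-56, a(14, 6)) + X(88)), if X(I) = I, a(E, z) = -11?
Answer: sqrt(65226)/28 ≈ 9.1212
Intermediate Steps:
T(C, j) = -5 + j/C (T(C, j) = -5 + (j + j)/(C + C) = -5 + (2*j)/((2*C)) = -5 + (2*j)*(1/(2*C)) = -5 + j/C)
sqrt(T(-56, a(14, 6)) + X(88)) = sqrt((-5 - 11/(-56)) + 88) = sqrt((-5 - 11*(-1/56)) + 88) = sqrt((-5 + 11/56) + 88) = sqrt(-269/56 + 88) = sqrt(4659/56) = sqrt(65226)/28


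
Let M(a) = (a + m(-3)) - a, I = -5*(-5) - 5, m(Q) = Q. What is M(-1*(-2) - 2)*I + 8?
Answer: -52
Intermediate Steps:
I = 20 (I = 25 - 5 = 20)
M(a) = -3 (M(a) = (a - 3) - a = (-3 + a) - a = -3)
M(-1*(-2) - 2)*I + 8 = -3*20 + 8 = -60 + 8 = -52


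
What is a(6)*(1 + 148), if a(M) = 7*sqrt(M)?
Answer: 1043*sqrt(6) ≈ 2554.8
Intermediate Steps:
a(6)*(1 + 148) = (7*sqrt(6))*(1 + 148) = (7*sqrt(6))*149 = 1043*sqrt(6)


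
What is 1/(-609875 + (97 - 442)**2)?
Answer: -1/490850 ≈ -2.0373e-6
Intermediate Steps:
1/(-609875 + (97 - 442)**2) = 1/(-609875 + (-345)**2) = 1/(-609875 + 119025) = 1/(-490850) = -1/490850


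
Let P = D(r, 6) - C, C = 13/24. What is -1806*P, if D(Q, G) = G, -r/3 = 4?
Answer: -39431/4 ≈ -9857.8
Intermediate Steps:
r = -12 (r = -3*4 = -12)
C = 13/24 (C = 13*(1/24) = 13/24 ≈ 0.54167)
P = 131/24 (P = 6 - 1*13/24 = 6 - 13/24 = 131/24 ≈ 5.4583)
-1806*P = -1806*131/24 = -39431/4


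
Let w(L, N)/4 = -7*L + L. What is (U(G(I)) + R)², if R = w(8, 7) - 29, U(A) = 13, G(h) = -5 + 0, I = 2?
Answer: 43264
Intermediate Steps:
G(h) = -5
w(L, N) = -24*L (w(L, N) = 4*(-7*L + L) = 4*(-6*L) = -24*L)
R = -221 (R = -24*8 - 29 = -192 - 29 = -221)
(U(G(I)) + R)² = (13 - 221)² = (-208)² = 43264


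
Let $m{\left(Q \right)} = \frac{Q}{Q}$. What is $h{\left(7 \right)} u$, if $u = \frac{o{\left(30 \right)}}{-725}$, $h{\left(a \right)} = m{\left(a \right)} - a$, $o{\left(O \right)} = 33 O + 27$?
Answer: $\frac{6102}{725} \approx 8.4165$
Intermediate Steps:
$m{\left(Q \right)} = 1$
$o{\left(O \right)} = 27 + 33 O$
$h{\left(a \right)} = 1 - a$
$u = - \frac{1017}{725}$ ($u = \frac{27 + 33 \cdot 30}{-725} = \left(27 + 990\right) \left(- \frac{1}{725}\right) = 1017 \left(- \frac{1}{725}\right) = - \frac{1017}{725} \approx -1.4028$)
$h{\left(7 \right)} u = \left(1 - 7\right) \left(- \frac{1017}{725}\right) = \left(-6\right) \left(- \frac{1017}{725}\right) = \frac{6102}{725}$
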